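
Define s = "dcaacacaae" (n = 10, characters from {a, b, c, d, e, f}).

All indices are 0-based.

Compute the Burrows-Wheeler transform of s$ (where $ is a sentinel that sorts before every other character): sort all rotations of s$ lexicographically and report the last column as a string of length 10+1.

rank  rotation     last
    0  $dcaacacaae  e
    1  aacacaae$dc  c
    2  aae$dcaacac  c
    3  acaae$dcaac  c
    4  acacaae$dca  a
    5  ae$dcaacaca  a
    6  caacacaae$d  d
    7  caae$dcaaca  a
    8  cacaae$dcaa  a
    9  dcaacacaae$  $
   10  e$dcaacacaa  a

ecccaadaa$a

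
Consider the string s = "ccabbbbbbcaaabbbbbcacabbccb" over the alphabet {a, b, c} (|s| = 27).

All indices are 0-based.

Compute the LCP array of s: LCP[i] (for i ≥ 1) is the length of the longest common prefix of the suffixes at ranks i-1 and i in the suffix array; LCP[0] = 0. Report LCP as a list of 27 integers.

[0, 2, 1, 6, 3, 1, 0, 1, 5, 7, 4, 6, 3, 5, 2, 4, 3, 1, 3, 2, 0, 2, 4, 2, 1, 1, 2]

rank→(start, suffix):
  0 → (10, 'aaabbbbbcacabbccb')
  1 → (11, 'aabbbbbcacabbccb')
  2 → (2, 'abbbbbbcaaabbbbbcacabbccb')
  3 → (12, 'abbbbbcacabbccb')
  4 → (21, 'abbccb')
  5 → (19, 'acabbccb')
  6 → (26, 'b')
  7 → (3, 'bbbbbbcaaabbbbbcacabbccb')
  8 → (4, 'bbbbbcaaabbbbbcacabbccb')
  9 → (13, 'bbbbbcacabbccb')
  10 → (5, 'bbbbcaaabbbbbcacabbccb')
  11 → (14, 'bbbbcacabbccb')
  12 → (6, 'bbbcaaabbbbbcacabbccb')
  13 → (15, 'bbbcacabbccb')
  14 → (7, 'bbcaaabbbbbcacabbccb')
  15 → (16, 'bbcacabbccb')
  16 → (22, 'bbccb')
  17 → (8, 'bcaaabbbbbcacabbccb')
  18 → (17, 'bcacabbccb')
  19 → (23, 'bccb')
  20 → (9, 'caaabbbbbcacabbccb')
  21 → (1, 'cabbbbbbcaaabbbbbcacabbccb')
  22 → (20, 'cabbccb')
  23 → (18, 'cacabbccb')
  24 → (25, 'cb')
  25 → (0, 'ccabbbbbbcaaabbbbbcacabbccb')
  26 → (24, 'ccb')

SA = [10, 11, 2, 12, 21, 19, 26, 3, 4, 13, 5, 14, 6, 15, 7, 16, 22, 8, 17, 23, 9, 1, 20, 18, 25, 0, 24]
rank  pair      lcp
   1  s[10:],s[11:]  2  'aa'
   2  s[11:],s[2:]  1  'a'
   3  s[2:],s[12:]  6  'abbbbb'
   4  s[12:],s[21:]  3  'abb'
   5  s[21:],s[19:]  1  'a'
   6  s[19:],s[26:]  0  ''
   7  s[26:],s[3:]  1  'b'
   8  s[3:],s[4:]  5  'bbbbb'
   9  s[4:],s[13:]  7  'bbbbbca'
  10  s[13:],s[5:]  4  'bbbb'
  11  s[5:],s[14:]  6  'bbbbca'
  12  s[14:],s[6:]  3  'bbb'
  13  s[6:],s[15:]  5  'bbbca'
  14  s[15:],s[7:]  2  'bb'
  15  s[7:],s[16:]  4  'bbca'
  16  s[16:],s[22:]  3  'bbc'
  17  s[22:],s[8:]  1  'b'
  18  s[8:],s[17:]  3  'bca'
  19  s[17:],s[23:]  2  'bc'
  20  s[23:],s[9:]  0  ''
  21  s[9:],s[1:]  2  'ca'
  22  s[1:],s[20:]  4  'cabb'
  23  s[20:],s[18:]  2  'ca'
  24  s[18:],s[25:]  1  'c'
  25  s[25:],s[0:]  1  'c'
  26  s[0:],s[24:]  2  'cc'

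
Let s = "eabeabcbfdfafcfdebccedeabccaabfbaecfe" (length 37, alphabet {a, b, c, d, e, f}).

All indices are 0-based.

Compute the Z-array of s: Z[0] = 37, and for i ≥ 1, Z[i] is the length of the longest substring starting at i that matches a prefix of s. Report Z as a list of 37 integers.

[37, 0, 0, 3, 0, 0, 0, 0, 0, 0, 0, 0, 0, 0, 0, 0, 1, 0, 0, 0, 1, 0, 3, 0, 0, 0, 0, 0, 0, 0, 0, 0, 0, 1, 0, 0, 1]

Z[0]=37
i=1: fresh scan; Z[1]=0
i=2: fresh scan; Z[2]=0
i=3: fresh scan; Z[3]=3 grow→box=[3,6)
i=4: min(r-i=2, Z[1]=0)=0; Z[4]=0
i=5: min(r-i=1, Z[2]=0)=0; Z[5]=0
i=6: fresh scan; Z[6]=0
i=7: fresh scan; Z[7]=0
i=8: fresh scan; Z[8]=0
i=9: fresh scan; Z[9]=0
i=10: fresh scan; Z[10]=0
i=11: fresh scan; Z[11]=0
i=12: fresh scan; Z[12]=0
i=13: fresh scan; Z[13]=0
i=14: fresh scan; Z[14]=0
i=15: fresh scan; Z[15]=0
i=16: fresh scan; Z[16]=1 grow→box=[16,17)
i=17: fresh scan; Z[17]=0
i=18: fresh scan; Z[18]=0
i=19: fresh scan; Z[19]=0
i=20: fresh scan; Z[20]=1 grow→box=[20,21)
i=21: fresh scan; Z[21]=0
i=22: fresh scan; Z[22]=3 grow→box=[22,25)
i=23: min(r-i=2, Z[1]=0)=0; Z[23]=0
i=24: min(r-i=1, Z[2]=0)=0; Z[24]=0
i=25: fresh scan; Z[25]=0
i=26: fresh scan; Z[26]=0
i=27: fresh scan; Z[27]=0
i=28: fresh scan; Z[28]=0
i=29: fresh scan; Z[29]=0
i=30: fresh scan; Z[30]=0
i=31: fresh scan; Z[31]=0
i=32: fresh scan; Z[32]=0
i=33: fresh scan; Z[33]=1 grow→box=[33,34)
i=34: fresh scan; Z[34]=0
i=35: fresh scan; Z[35]=0
i=36: fresh scan; Z[36]=1 grow→box=[36,37)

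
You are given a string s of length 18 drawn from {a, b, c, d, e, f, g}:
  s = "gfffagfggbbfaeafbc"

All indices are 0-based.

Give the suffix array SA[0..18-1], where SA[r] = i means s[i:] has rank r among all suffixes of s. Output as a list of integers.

rank→(start, suffix):
  0 → (12, 'aeafbc')
  1 → (14, 'afbc')
  2 → (4, 'agfggbbfaeafbc')
  3 → (9, 'bbfaeafbc')
  4 → (16, 'bc')
  5 → (10, 'bfaeafbc')
  6 → (17, 'c')
  7 → (13, 'eafbc')
  8 → (11, 'faeafbc')
  9 → (3, 'fagfggbbfaeafbc')
  10 → (15, 'fbc')
  11 → (2, 'ffagfggbbfaeafbc')
  12 → (1, 'fffagfggbbfaeafbc')
  13 → (6, 'fggbbfaeafbc')
  14 → (8, 'gbbfaeafbc')
  15 → (0, 'gfffagfggbbfaeafbc')
  16 → (5, 'gfggbbfaeafbc')
  17 → (7, 'ggbbfaeafbc')

[12, 14, 4, 9, 16, 10, 17, 13, 11, 3, 15, 2, 1, 6, 8, 0, 5, 7]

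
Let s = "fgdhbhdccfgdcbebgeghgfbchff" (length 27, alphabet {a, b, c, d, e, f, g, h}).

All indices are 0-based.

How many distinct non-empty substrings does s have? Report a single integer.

354

rank | idx | suffix
   0 |  22 | bchff
   1 |  13 | bebgeghgfbchff
   2 |  15 | bgeghgfbchff
   3 |   4 | bhdccfgdcbebgeghgfbchff
   4 |  12 | cbebgeghgfbchff
   5 |   7 | ccfgdcbebgeghgfbchff
   6 |   8 | cfgdcbebgeghgfbchff
   7 |  23 | chff
   8 |  11 | dcbebgeghgfbchff
   9 |   6 | dccfgdcbebgeghgfbchff
  10 |   2 | dhbhdccfgdcbebgeghgfbchff
  11 |  14 | ebgeghgfbchff
  12 |  17 | eghgfbchff
  13 |  26 | f
  14 |  21 | fbchff
  15 |  25 | ff
  16 |   9 | fgdcbebgeghgfbchff
  17 |   0 | fgdhbhdccfgdcbebgeghgfbchff
  18 |  10 | gdcbebgeghgfbchff
  19 |   1 | gdhbhdccfgdcbebgeghgfbchff
  20 |  16 | geghgfbchff
  21 |  20 | gfbchff
  22 |  18 | ghgfbchff
  23 |   3 | hbhdccfgdcbebgeghgfbchff
  24 |   5 | hdccfgdcbebgeghgfbchff
  25 |  24 | hff
  26 |  19 | hgfbchff

SA = [22, 13, 15, 4, 12, 7, 8, 23, 11, 6, 2, 14, 17, 26, 21, 25, 9, 0, 10, 1, 16, 20, 18, 3, 5, 24, 19]
rank  pair      lcp
   1  s[22:],s[13:]  1  'b'
   2  s[13:],s[15:]  1  'b'
   3  s[15:],s[4:]  1  'b'
   4  s[4:],s[12:]  0  ''
   5  s[12:],s[7:]  1  'c'
   6  s[7:],s[8:]  1  'c'
   7  s[8:],s[23:]  1  'c'
   8  s[23:],s[11:]  0  ''
   9  s[11:],s[6:]  2  'dc'
  10  s[6:],s[2:]  1  'd'
  11  s[2:],s[14:]  0  ''
  12  s[14:],s[17:]  1  'e'
  13  s[17:],s[26:]  0  ''
  14  s[26:],s[21:]  1  'f'
  15  s[21:],s[25:]  1  'f'
  16  s[25:],s[9:]  1  'f'
  17  s[9:],s[0:]  3  'fgd'
  18  s[0:],s[10:]  0  ''
  19  s[10:],s[1:]  2  'gd'
  20  s[1:],s[16:]  1  'g'
  21  s[16:],s[20:]  1  'g'
  22  s[20:],s[18:]  1  'g'
  23  s[18:],s[3:]  0  ''
  24  s[3:],s[5:]  1  'h'
  25  s[5:],s[24:]  1  'h'
  26  s[24:],s[19:]  1  'h'

n(n+1)/2 = 27·28/2 = 378
Σ LCP = 0 + 1 + 1 + 1 + 0 + 1 + 1 + 1 + 0 + 2 + 1 + 0 + 1 + 0 + 1 + 1 + 1 + 3 + 0 + 2 + 1 + 1 + 1 + 0 + 1 + 1 + 1 = 24
distinct = 378 − 24 = 354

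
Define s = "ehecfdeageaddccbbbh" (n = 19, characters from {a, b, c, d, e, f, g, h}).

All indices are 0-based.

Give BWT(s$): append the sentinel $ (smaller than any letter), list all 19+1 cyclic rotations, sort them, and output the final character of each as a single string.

rank  rotation              last
    0  $ehecfdeageaddccbbbh  h
    1  addccbbbh$ehecfdeage  e
    2  ageaddccbbbh$ehecfde  e
    3  bbbh$ehecfdeageaddcc  c
    4  bbh$ehecfdeageaddccb  b
    5  bh$ehecfdeageaddccbb  b
    6  cbbbh$ehecfdeageaddc  c
    7  ccbbbh$ehecfdeageadd  d
    8  cfdeageaddccbbbh$ehe  e
    9  dccbbbh$ehecfdeagead  d
   10  ddccbbbh$ehecfdeagea  a
   11  deageaddccbbbh$ehecf  f
   12  eaddccbbbh$ehecfdeag  g
   13  eageaddccbbbh$ehecfd  d
   14  ecfdeageaddccbbbh$eh  h
   15  ehecfdeageaddccbbbh$  $
   16  fdeageaddccbbbh$ehec  c
   17  geaddccbbbh$ehecfdea  a
   18  h$ehecfdeageaddccbbb  b
   19  hecfdeageaddccbbbh$e  e

heecbbcdedafgdh$cabe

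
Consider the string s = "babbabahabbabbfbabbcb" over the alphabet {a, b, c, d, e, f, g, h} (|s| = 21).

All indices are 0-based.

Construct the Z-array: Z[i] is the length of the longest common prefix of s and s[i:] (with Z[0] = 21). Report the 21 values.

[21, 0, 1, 3, 0, 2, 0, 0, 0, 1, 4, 0, 1, 1, 0, 4, 0, 1, 1, 0, 1]

Z[0]=21
i=1: outside box; Z[1]=0
i=2: outside box; Z[2]=1 extend→box=[2,3)
i=3: outside box; Z[3]=3 extend→box=[3,6)
i=4: min(r-i=2, Z[1]=0)=0; Z[4]=0
i=5: min(r-i=1, Z[2]=1)=1; Z[5]=2 extend→box=[5,7)
i=6: min(r-i=1, Z[1]=0)=0; Z[6]=0
i=7: outside box; Z[7]=0
i=8: outside box; Z[8]=0
i=9: outside box; Z[9]=1 extend→box=[9,10)
i=10: outside box; Z[10]=4 extend→box=[10,14)
i=11: min(r-i=3, Z[1]=0)=0; Z[11]=0
i=12: min(r-i=2, Z[2]=1)=1; Z[12]=1
i=13: min(r-i=1, Z[3]=3)=1; Z[13]=1
i=14: outside box; Z[14]=0
i=15: outside box; Z[15]=4 extend→box=[15,19)
i=16: min(r-i=3, Z[1]=0)=0; Z[16]=0
i=17: min(r-i=2, Z[2]=1)=1; Z[17]=1
i=18: min(r-i=1, Z[3]=3)=1; Z[18]=1
i=19: outside box; Z[19]=0
i=20: outside box; Z[20]=1 extend→box=[20,21)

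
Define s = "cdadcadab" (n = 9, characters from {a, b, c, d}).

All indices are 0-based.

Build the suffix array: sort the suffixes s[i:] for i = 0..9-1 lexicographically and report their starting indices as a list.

[7, 5, 2, 8, 4, 0, 6, 1, 3]

sorted suffixes:
  #0 SA[0]=7  'ab'
  #1 SA[1]=5  'adab'
  #2 SA[2]=2  'adcadab'
  #3 SA[3]=8  'b'
  #4 SA[4]=4  'cadab'
  #5 SA[5]=0  'cdadcadab'
  #6 SA[6]=6  'dab'
  #7 SA[7]=1  'dadcadab'
  #8 SA[8]=3  'dcadab'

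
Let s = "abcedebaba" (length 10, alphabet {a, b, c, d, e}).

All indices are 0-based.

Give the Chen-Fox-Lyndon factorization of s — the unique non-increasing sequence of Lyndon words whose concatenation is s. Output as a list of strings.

emit factor 1: 'abcedeb' (i=0, period=7)
emit factor 2: 'ab' (i=7, period=2)
emit factor 3: 'a' (i=9, period=1)

["abcedeb", "ab", "a"]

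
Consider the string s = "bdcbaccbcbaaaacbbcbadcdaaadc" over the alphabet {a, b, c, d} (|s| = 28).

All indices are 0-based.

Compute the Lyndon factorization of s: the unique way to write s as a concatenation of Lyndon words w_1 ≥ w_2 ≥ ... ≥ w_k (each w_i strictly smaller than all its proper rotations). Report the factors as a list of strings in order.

["bdc", "b", "accbcb", "aaaacbbcbadcdaaadc"]

emit factor 1: 'bdc' (i=0, period=3)
emit factor 2: 'b' (i=3, period=1)
emit factor 3: 'accbcb' (i=4, period=6)
emit factor 4: 'aaaacbbcbadcdaaadc' (i=10, period=18)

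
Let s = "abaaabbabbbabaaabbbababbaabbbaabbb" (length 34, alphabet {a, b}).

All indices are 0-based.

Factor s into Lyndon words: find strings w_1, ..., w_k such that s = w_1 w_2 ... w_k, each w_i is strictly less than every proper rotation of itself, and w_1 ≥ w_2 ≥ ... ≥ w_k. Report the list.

emit factor 1: 'ab' (i=0, period=2)
emit factor 2: 'aaabbabbbabaaabbbababbaabbbaabbb' (i=2, period=32)

["ab", "aaabbabbbabaaabbbababbaabbbaabbb"]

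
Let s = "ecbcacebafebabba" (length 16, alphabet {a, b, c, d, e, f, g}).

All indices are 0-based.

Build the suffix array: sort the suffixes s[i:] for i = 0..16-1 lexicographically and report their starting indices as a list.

rank | idx | suffix
   0 |  15 | a
   1 |  12 | abba
   2 |   4 | acebafebabba
   3 |   8 | afebabba
   4 |  14 | ba
   5 |  11 | babba
   6 |   7 | bafebabba
   7 |  13 | bba
   8 |   2 | bcacebafebabba
   9 |   3 | cacebafebabba
  10 |   1 | cbcacebafebabba
  11 |   5 | cebafebabba
  12 |  10 | ebabba
  13 |   6 | ebafebabba
  14 |   0 | ecbcacebafebabba
  15 |   9 | febabba

[15, 12, 4, 8, 14, 11, 7, 13, 2, 3, 1, 5, 10, 6, 0, 9]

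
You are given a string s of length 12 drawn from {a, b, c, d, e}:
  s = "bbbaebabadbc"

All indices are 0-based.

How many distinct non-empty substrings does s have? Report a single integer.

rank→(start, suffix):
  0 → (6, 'abadbc')
  1 → (8, 'adbc')
  2 → (3, 'aebabadbc')
  3 → (5, 'babadbc')
  4 → (7, 'badbc')
  5 → (2, 'baebabadbc')
  6 → (1, 'bbaebabadbc')
  7 → (0, 'bbbaebabadbc')
  8 → (10, 'bc')
  9 → (11, 'c')
  10 → (9, 'dbc')
  11 → (4, 'ebabadbc')

SA = [6, 8, 3, 5, 7, 2, 1, 0, 10, 11, 9, 4]
rank  pair      lcp
   1  s[6:],s[8:]  1  'a'
   2  s[8:],s[3:]  1  'a'
   3  s[3:],s[5:]  0  ''
   4  s[5:],s[7:]  2  'ba'
   5  s[7:],s[2:]  2  'ba'
   6  s[2:],s[1:]  1  'b'
   7  s[1:],s[0:]  2  'bb'
   8  s[0:],s[10:]  1  'b'
   9  s[10:],s[11:]  0  ''
  10  s[11:],s[9:]  0  ''
  11  s[9:],s[4:]  0  ''

n(n+1)/2 = 12·13/2 = 78
Σ LCP = 0 + 1 + 1 + 0 + 2 + 2 + 1 + 2 + 1 + 0 + 0 + 0 = 10
distinct = 78 − 10 = 68

68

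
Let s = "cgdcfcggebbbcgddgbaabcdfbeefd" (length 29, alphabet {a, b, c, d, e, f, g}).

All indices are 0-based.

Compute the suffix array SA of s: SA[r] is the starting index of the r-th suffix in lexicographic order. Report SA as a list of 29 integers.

[18, 19, 17, 9, 10, 20, 11, 24, 21, 3, 0, 12, 5, 28, 2, 14, 22, 15, 8, 25, 26, 23, 4, 27, 16, 1, 13, 7, 6]

sorted suffixes:
  #0 SA[0]=18  'aabcdfbeefd'
  #1 SA[1]=19  'abcdfbeefd'
  #2 SA[2]=17  'baabcdfbeefd'
  #3 SA[3]=9  'bbbcgddgbaabcdfbeefd'
  #4 SA[4]=10  'bbcgddgbaabcdfbeefd'
  #5 SA[5]=20  'bcdfbeefd'
  #6 SA[6]=11  'bcgddgbaabcdfbeefd'
  #7 SA[7]=24  'beefd'
  #8 SA[8]=21  'cdfbeefd'
  #9 SA[9]=3  'cfcggebbbcgddgbaabcdfbeefd'
  #10 SA[10]=0  'cgdcfcggebbbcgddgbaabcdfbeefd'
  #11 SA[11]=12  'cgddgbaabcdfbeefd'
  #12 SA[12]=5  'cggebbbcgddgbaabcdfbeefd'
  #13 SA[13]=28  'd'
  #14 SA[14]=2  'dcfcggebbbcgddgbaabcdfbeefd'
  #15 SA[15]=14  'ddgbaabcdfbeefd'
  #16 SA[16]=22  'dfbeefd'
  #17 SA[17]=15  'dgbaabcdfbeefd'
  #18 SA[18]=8  'ebbbcgddgbaabcdfbeefd'
  #19 SA[19]=25  'eefd'
  #20 SA[20]=26  'efd'
  #21 SA[21]=23  'fbeefd'
  #22 SA[22]=4  'fcggebbbcgddgbaabcdfbeefd'
  #23 SA[23]=27  'fd'
  #24 SA[24]=16  'gbaabcdfbeefd'
  #25 SA[25]=1  'gdcfcggebbbcgddgbaabcdfbeefd'
  #26 SA[26]=13  'gddgbaabcdfbeefd'
  #27 SA[27]=7  'gebbbcgddgbaabcdfbeefd'
  #28 SA[28]=6  'ggebbbcgddgbaabcdfbeefd'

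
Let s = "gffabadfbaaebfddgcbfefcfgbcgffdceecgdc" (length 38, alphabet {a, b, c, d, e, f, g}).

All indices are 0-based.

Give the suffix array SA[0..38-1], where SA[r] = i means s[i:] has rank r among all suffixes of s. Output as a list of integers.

[9, 3, 5, 10, 8, 4, 25, 12, 18, 37, 17, 31, 22, 34, 26, 36, 30, 14, 6, 15, 11, 33, 32, 20, 2, 7, 21, 29, 13, 19, 1, 28, 23, 24, 16, 35, 0, 27]

sorted suffixes:
  #0 SA[0]=9  'aaebfddgcbfefcfgbcgffdceecgdc'
  #1 SA[1]=3  'abadfbaaebfddgcbfefcfgbcgffdceecgdc'
  #2 SA[2]=5  'adfbaaebfddgcbfefcfgbcgffdceecgdc'
  #3 SA[3]=10  'aebfddgcbfefcfgbcgffdceecgdc'
  #4 SA[4]=8  'baaebfddgcbfefcfgbcgffdceecgdc'
  #5 SA[5]=4  'badfbaaebfddgcbfefcfgbcgffdceecgdc'
  #6 SA[6]=25  'bcgffdceecgdc'
  #7 SA[7]=12  'bfddgcbfefcfgbcgffdceecgdc'
  #8 SA[8]=18  'bfefcfgbcgffdceecgdc'
  #9 SA[9]=37  'c'
  #10 SA[10]=17  'cbfefcfgbcgffdceecgdc'
  #11 SA[11]=31  'ceecgdc'
  #12 SA[12]=22  'cfgbcgffdceecgdc'
  #13 SA[13]=34  'cgdc'
  #14 SA[14]=26  'cgffdceecgdc'
  #15 SA[15]=36  'dc'
  #16 SA[16]=30  'dceecgdc'
  #17 SA[17]=14  'ddgcbfefcfgbcgffdceecgdc'
  #18 SA[18]=6  'dfbaaebfddgcbfefcfgbcgffdceecgdc'
  #19 SA[19]=15  'dgcbfefcfgbcgffdceecgdc'
  #20 SA[20]=11  'ebfddgcbfefcfgbcgffdceecgdc'
  #21 SA[21]=33  'ecgdc'
  #22 SA[22]=32  'eecgdc'
  #23 SA[23]=20  'efcfgbcgffdceecgdc'
  #24 SA[24]=2  'fabadfbaaebfddgcbfefcfgbcgffdceecgdc'
  #25 SA[25]=7  'fbaaebfddgcbfefcfgbcgffdceecgdc'
  #26 SA[26]=21  'fcfgbcgffdceecgdc'
  #27 SA[27]=29  'fdceecgdc'
  #28 SA[28]=13  'fddgcbfefcfgbcgffdceecgdc'
  #29 SA[29]=19  'fefcfgbcgffdceecgdc'
  #30 SA[30]=1  'ffabadfbaaebfddgcbfefcfgbcgffdceecgdc'
  #31 SA[31]=28  'ffdceecgdc'
  #32 SA[32]=23  'fgbcgffdceecgdc'
  #33 SA[33]=24  'gbcgffdceecgdc'
  #34 SA[34]=16  'gcbfefcfgbcgffdceecgdc'
  #35 SA[35]=35  'gdc'
  #36 SA[36]=0  'gffabadfbaaebfddgcbfefcfgbcgffdceecgdc'
  #37 SA[37]=27  'gffdceecgdc'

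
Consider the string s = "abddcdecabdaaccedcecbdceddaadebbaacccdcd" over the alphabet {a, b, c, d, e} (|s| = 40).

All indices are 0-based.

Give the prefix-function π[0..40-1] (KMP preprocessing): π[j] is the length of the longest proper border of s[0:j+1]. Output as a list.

π[0] = 0
j=1 s[j]='b': π[1]=0 (border '')
j=2 s[j]='d': π[2]=0 (border '')
j=3 s[j]='d': π[3]=0 (border '')
j=4 s[j]='c': π[4]=0 (border '')
j=5 s[j]='d': π[5]=0 (border '')
j=6 s[j]='e': π[6]=0 (border '')
j=7 s[j]='c': π[7]=0 (border '')
j=8 s[j]='a': π[8]=1 (border 'a')
j=9 s[j]='b': π[9]=2 (border 'ab')
j=10 s[j]='d': π[10]=3 (border 'abd')
j=11 s[j]='a': k: 3→0; π[11]=1 (border 'a')
j=12 s[j]='a': k: 1→0; π[12]=1 (border 'a')
j=13 s[j]='c': k: 1→0; π[13]=0 (border '')
j=14 s[j]='c': π[14]=0 (border '')
j=15 s[j]='e': π[15]=0 (border '')
j=16 s[j]='d': π[16]=0 (border '')
j=17 s[j]='c': π[17]=0 (border '')
j=18 s[j]='e': π[18]=0 (border '')
j=19 s[j]='c': π[19]=0 (border '')
j=20 s[j]='b': π[20]=0 (border '')
j=21 s[j]='d': π[21]=0 (border '')
j=22 s[j]='c': π[22]=0 (border '')
j=23 s[j]='e': π[23]=0 (border '')
j=24 s[j]='d': π[24]=0 (border '')
j=25 s[j]='d': π[25]=0 (border '')
j=26 s[j]='a': π[26]=1 (border 'a')
j=27 s[j]='a': k: 1→0; π[27]=1 (border 'a')
j=28 s[j]='d': k: 1→0; π[28]=0 (border '')
j=29 s[j]='e': π[29]=0 (border '')
j=30 s[j]='b': π[30]=0 (border '')
j=31 s[j]='b': π[31]=0 (border '')
j=32 s[j]='a': π[32]=1 (border 'a')
j=33 s[j]='a': k: 1→0; π[33]=1 (border 'a')
j=34 s[j]='c': k: 1→0; π[34]=0 (border '')
j=35 s[j]='c': π[35]=0 (border '')
j=36 s[j]='c': π[36]=0 (border '')
j=37 s[j]='d': π[37]=0 (border '')
j=38 s[j]='c': π[38]=0 (border '')
j=39 s[j]='d': π[39]=0 (border '')

[0, 0, 0, 0, 0, 0, 0, 0, 1, 2, 3, 1, 1, 0, 0, 0, 0, 0, 0, 0, 0, 0, 0, 0, 0, 0, 1, 1, 0, 0, 0, 0, 1, 1, 0, 0, 0, 0, 0, 0]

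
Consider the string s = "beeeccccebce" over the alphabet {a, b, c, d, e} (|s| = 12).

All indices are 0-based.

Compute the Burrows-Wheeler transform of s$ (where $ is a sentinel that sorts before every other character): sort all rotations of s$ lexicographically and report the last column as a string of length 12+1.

rank  rotation       last
    0  $beeeccccebce  e
    1  bce$beeecccce  e
    2  beeeccccebce$  $
    3  ccccebce$beee  e
    4  cccebce$beeec  c
    5  ccebce$beeecc  c
    6  ce$beeecccceb  b
    7  cebce$beeeccc  c
    8  e$beeeccccebc  c
    9  ebce$beeecccc  c
   10  eccccebce$bee  e
   11  eeccccebce$be  e
   12  eeeccccebce$b  b

ee$eccbccceeb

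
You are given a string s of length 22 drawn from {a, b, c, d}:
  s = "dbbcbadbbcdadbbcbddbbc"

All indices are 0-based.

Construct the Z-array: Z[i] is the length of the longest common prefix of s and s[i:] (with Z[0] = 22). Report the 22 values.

[22, 0, 0, 0, 0, 0, 4, 0, 0, 0, 1, 0, 5, 0, 0, 0, 0, 1, 4, 0, 0, 0]

Z[0]=22
i=1: fresh scan; Z[1]=0
i=2: fresh scan; Z[2]=0
i=3: fresh scan; Z[3]=0
i=4: fresh scan; Z[4]=0
i=5: fresh scan; Z[5]=0
i=6: fresh scan; Z[6]=4 extend→box=[6,10)
i=7: min(r-i=3, Z[1]=0)=0; Z[7]=0
i=8: min(r-i=2, Z[2]=0)=0; Z[8]=0
i=9: min(r-i=1, Z[3]=0)=0; Z[9]=0
i=10: fresh scan; Z[10]=1 extend→box=[10,11)
i=11: fresh scan; Z[11]=0
i=12: fresh scan; Z[12]=5 extend→box=[12,17)
i=13: min(r-i=4, Z[1]=0)=0; Z[13]=0
i=14: min(r-i=3, Z[2]=0)=0; Z[14]=0
i=15: min(r-i=2, Z[3]=0)=0; Z[15]=0
i=16: min(r-i=1, Z[4]=0)=0; Z[16]=0
i=17: fresh scan; Z[17]=1 extend→box=[17,18)
i=18: fresh scan; Z[18]=4 extend→box=[18,22)
i=19: min(r-i=3, Z[1]=0)=0; Z[19]=0
i=20: min(r-i=2, Z[2]=0)=0; Z[20]=0
i=21: min(r-i=1, Z[3]=0)=0; Z[21]=0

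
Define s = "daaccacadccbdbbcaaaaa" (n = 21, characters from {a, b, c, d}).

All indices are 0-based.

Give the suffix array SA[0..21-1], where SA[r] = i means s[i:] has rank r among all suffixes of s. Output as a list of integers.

[20, 19, 18, 17, 16, 1, 5, 2, 7, 13, 14, 11, 15, 4, 6, 10, 3, 9, 0, 12, 8]

rank→(start, suffix):
  0 → (20, 'a')
  1 → (19, 'aa')
  2 → (18, 'aaa')
  3 → (17, 'aaaa')
  4 → (16, 'aaaaa')
  5 → (1, 'aaccacadccbdbbcaaaaa')
  6 → (5, 'acadccbdbbcaaaaa')
  7 → (2, 'accacadccbdbbcaaaaa')
  8 → (7, 'adccbdbbcaaaaa')
  9 → (13, 'bbcaaaaa')
  10 → (14, 'bcaaaaa')
  11 → (11, 'bdbbcaaaaa')
  12 → (15, 'caaaaa')
  13 → (4, 'cacadccbdbbcaaaaa')
  14 → (6, 'cadccbdbbcaaaaa')
  15 → (10, 'cbdbbcaaaaa')
  16 → (3, 'ccacadccbdbbcaaaaa')
  17 → (9, 'ccbdbbcaaaaa')
  18 → (0, 'daaccacadccbdbbcaaaaa')
  19 → (12, 'dbbcaaaaa')
  20 → (8, 'dccbdbbcaaaaa')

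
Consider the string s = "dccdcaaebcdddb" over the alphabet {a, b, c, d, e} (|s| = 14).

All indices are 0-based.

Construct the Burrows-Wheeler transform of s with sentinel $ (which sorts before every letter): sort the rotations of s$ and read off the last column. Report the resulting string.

rank  rotation         last
    0  $dccdcaaebcdddb  b
    1  aaebcdddb$dccdc  c
    2  aebcdddb$dccdca  a
    3  b$dccdcaaebcddd  d
    4  bcdddb$dccdcaae  e
    5  caaebcdddb$dccd  d
    6  ccdcaaebcdddb$d  d
    7  cdcaaebcdddb$dc  c
    8  cdddb$dccdcaaeb  b
    9  db$dccdcaaebcdd  d
   10  dcaaebcdddb$dcc  c
   11  dccdcaaebcdddb$  $
   12  ddb$dccdcaaebcd  d
   13  dddb$dccdcaaebc  c
   14  ebcdddb$dccdcaa  a

bcadeddcbdc$dca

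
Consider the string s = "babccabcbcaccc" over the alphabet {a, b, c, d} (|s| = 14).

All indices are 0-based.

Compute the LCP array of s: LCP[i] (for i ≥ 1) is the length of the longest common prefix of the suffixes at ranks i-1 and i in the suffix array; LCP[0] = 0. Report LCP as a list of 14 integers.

[0, 3, 1, 0, 1, 2, 2, 0, 1, 2, 1, 1, 2, 2]

rank→(start, suffix):
  0 → (5, 'abcbcaccc')
  1 → (1, 'abccabcbcaccc')
  2 → (10, 'accc')
  3 → (0, 'babccabcbcaccc')
  4 → (8, 'bcaccc')
  5 → (6, 'bcbcaccc')
  6 → (2, 'bccabcbcaccc')
  7 → (13, 'c')
  8 → (4, 'cabcbcaccc')
  9 → (9, 'caccc')
  10 → (7, 'cbcaccc')
  11 → (12, 'cc')
  12 → (3, 'ccabcbcaccc')
  13 → (11, 'ccc')

SA = [5, 1, 10, 0, 8, 6, 2, 13, 4, 9, 7, 12, 3, 11]
[i] adj suffixes → lcp
  [1] 5/1 → 3 ('abc')
  [2] 1/10 → 1 ('a')
  [3] 10/0 → 0 ('')
  [4] 0/8 → 1 ('b')
  [5] 8/6 → 2 ('bc')
  [6] 6/2 → 2 ('bc')
  [7] 2/13 → 0 ('')
  [8] 13/4 → 1 ('c')
  [9] 4/9 → 2 ('ca')
  [10] 9/7 → 1 ('c')
  [11] 7/12 → 1 ('c')
  [12] 12/3 → 2 ('cc')
  [13] 3/11 → 2 ('cc')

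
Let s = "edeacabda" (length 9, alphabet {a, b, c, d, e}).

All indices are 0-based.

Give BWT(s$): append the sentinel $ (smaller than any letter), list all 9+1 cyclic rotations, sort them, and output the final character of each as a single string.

adceaabed$

rank  rotation    last
    0  $edeacabda  a
    1  a$edeacabd  d
    2  abda$edeac  c
    3  acabda$ede  e
    4  bda$edeaca  a
    5  cabda$edea  a
    6  da$edeacab  b
    7  deacabda$e  e
    8  eacabda$ed  d
    9  edeacabda$  $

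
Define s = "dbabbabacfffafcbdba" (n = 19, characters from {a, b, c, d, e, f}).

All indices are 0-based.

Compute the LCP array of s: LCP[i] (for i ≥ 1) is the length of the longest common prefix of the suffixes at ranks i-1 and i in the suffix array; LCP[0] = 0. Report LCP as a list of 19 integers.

[0, 1, 2, 1, 1, 0, 2, 3, 2, 1, 1, 0, 1, 0, 3, 0, 1, 1, 2]

rank | idx | suffix
   0 |  18 | a
   1 |   5 | abacfffafcbdba
   2 |   2 | abbabacfffafcbdba
   3 |   7 | acfffafcbdba
   4 |  12 | afcbdba
   5 |  17 | ba
   6 |   4 | babacfffafcbdba
   7 |   1 | babbabacfffafcbdba
   8 |   6 | bacfffafcbdba
   9 |   3 | bbabacfffafcbdba
  10 |  15 | bdba
  11 |  14 | cbdba
  12 |   8 | cfffafcbdba
  13 |  16 | dba
  14 |   0 | dbabbabacfffafcbdba
  15 |  11 | fafcbdba
  16 |  13 | fcbdba
  17 |  10 | ffafcbdba
  18 |   9 | fffafcbdba

SA = [18, 5, 2, 7, 12, 17, 4, 1, 6, 3, 15, 14, 8, 16, 0, 11, 13, 10, 9]
i: (SA[i-1],SA[i]) lcp shared
  1: (18,5) 1 'a'
  2: (5,2) 2 'ab'
  3: (2,7) 1 'a'
  4: (7,12) 1 'a'
  5: (12,17) 0 ''
  6: (17,4) 2 'ba'
  7: (4,1) 3 'bab'
  8: (1,6) 2 'ba'
  9: (6,3) 1 'b'
  10: (3,15) 1 'b'
  11: (15,14) 0 ''
  12: (14,8) 1 'c'
  13: (8,16) 0 ''
  14: (16,0) 3 'dba'
  15: (0,11) 0 ''
  16: (11,13) 1 'f'
  17: (13,10) 1 'f'
  18: (10,9) 2 'ff'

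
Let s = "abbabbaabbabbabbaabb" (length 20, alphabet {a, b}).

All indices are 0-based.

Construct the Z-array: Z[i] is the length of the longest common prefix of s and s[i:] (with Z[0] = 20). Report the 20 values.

Z[0]=20
i=1: outside box; Z[1]=0
i=2: outside box; Z[2]=0
i=3: outside box; Z[3]=4 extend→box=[3,7)
i=4: min(r-i=3, Z[1]=0)=0; Z[4]=0
i=5: min(r-i=2, Z[2]=0)=0; Z[5]=0
i=6: min(r-i=1, Z[3]=4)=1; Z[6]=1
i=7: outside box; Z[7]=7 extend→box=[7,14)
i=8: min(r-i=6, Z[1]=0)=0; Z[8]=0
i=9: min(r-i=5, Z[2]=0)=0; Z[9]=0
i=10: min(r-i=4, Z[3]=4)=4; Z[10]=10 extend→box=[10,20)
i=11: min(r-i=9, Z[1]=0)=0; Z[11]=0
i=12: min(r-i=8, Z[2]=0)=0; Z[12]=0
i=13: min(r-i=7, Z[3]=4)=4; Z[13]=4
i=14: min(r-i=6, Z[4]=0)=0; Z[14]=0
i=15: min(r-i=5, Z[5]=0)=0; Z[15]=0
i=16: min(r-i=4, Z[6]=1)=1; Z[16]=1
i=17: min(r-i=3, Z[7]=7)=3; Z[17]=3
i=18: min(r-i=2, Z[8]=0)=0; Z[18]=0
i=19: min(r-i=1, Z[9]=0)=0; Z[19]=0

[20, 0, 0, 4, 0, 0, 1, 7, 0, 0, 10, 0, 0, 4, 0, 0, 1, 3, 0, 0]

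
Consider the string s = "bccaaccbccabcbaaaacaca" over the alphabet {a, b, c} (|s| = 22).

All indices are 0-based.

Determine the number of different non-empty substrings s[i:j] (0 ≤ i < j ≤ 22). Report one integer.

215

sorted suffixes:
  #0 SA[0]=21  'a'
  #1 SA[1]=14  'aaaacaca'
  #2 SA[2]=15  'aaacaca'
  #3 SA[3]=16  'aacaca'
  #4 SA[4]=3  'aaccbccabcbaaaacaca'
  #5 SA[5]=10  'abcbaaaacaca'
  #6 SA[6]=19  'aca'
  #7 SA[7]=17  'acaca'
  #8 SA[8]=4  'accbccabcbaaaacaca'
  #9 SA[9]=13  'baaaacaca'
  #10 SA[10]=11  'bcbaaaacaca'
  #11 SA[11]=0  'bccaaccbccabcbaaaacaca'
  #12 SA[12]=7  'bccabcbaaaacaca'
  #13 SA[13]=20  'ca'
  #14 SA[14]=2  'caaccbccabcbaaaacaca'
  #15 SA[15]=9  'cabcbaaaacaca'
  #16 SA[16]=18  'caca'
  #17 SA[17]=12  'cbaaaacaca'
  #18 SA[18]=6  'cbccabcbaaaacaca'
  #19 SA[19]=1  'ccaaccbccabcbaaaacaca'
  #20 SA[20]=8  'ccabcbaaaacaca'
  #21 SA[21]=5  'ccbccabcbaaaacaca'

SA = [21, 14, 15, 16, 3, 10, 19, 17, 4, 13, 11, 0, 7, 20, 2, 9, 18, 12, 6, 1, 8, 5]
i: (SA[i-1],SA[i]) lcp shared
  1: (21,14) 1 'a'
  2: (14,15) 3 'aaa'
  3: (15,16) 2 'aa'
  4: (16,3) 3 'aac'
  5: (3,10) 1 'a'
  6: (10,19) 1 'a'
  7: (19,17) 3 'aca'
  8: (17,4) 2 'ac'
  9: (4,13) 0 ''
  10: (13,11) 1 'b'
  11: (11,0) 2 'bc'
  12: (0,7) 4 'bcca'
  13: (7,20) 0 ''
  14: (20,2) 2 'ca'
  15: (2,9) 2 'ca'
  16: (9,18) 2 'ca'
  17: (18,12) 1 'c'
  18: (12,6) 2 'cb'
  19: (6,1) 1 'c'
  20: (1,8) 3 'cca'
  21: (8,5) 2 'cc'

n(n+1)/2 = 22·23/2 = 253
Σ LCP = 0 + 1 + 3 + 2 + 3 + 1 + 1 + 3 + 2 + 0 + 1 + 2 + 4 + 0 + 2 + 2 + 2 + 1 + 2 + 1 + 3 + 2 = 38
distinct = 253 − 38 = 215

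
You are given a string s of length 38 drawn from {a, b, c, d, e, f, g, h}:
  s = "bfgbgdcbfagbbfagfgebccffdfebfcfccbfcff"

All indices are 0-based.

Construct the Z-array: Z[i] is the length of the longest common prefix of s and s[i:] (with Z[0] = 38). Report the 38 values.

Z[0]=38
i=1: fresh scan; Z[1]=0
i=2: fresh scan; Z[2]=0
i=3: fresh scan; Z[3]=1 scan→box=[3,4)
i=4: fresh scan; Z[4]=0
i=5: fresh scan; Z[5]=0
i=6: fresh scan; Z[6]=0
i=7: fresh scan; Z[7]=2 scan→box=[7,9)
i=8: min(r-i=1, Z[1]=0)=0; Z[8]=0
i=9: fresh scan; Z[9]=0
i=10: fresh scan; Z[10]=0
i=11: fresh scan; Z[11]=1 scan→box=[11,12)
i=12: fresh scan; Z[12]=2 scan→box=[12,14)
i=13: min(r-i=1, Z[1]=0)=0; Z[13]=0
i=14: fresh scan; Z[14]=0
i=15: fresh scan; Z[15]=0
i=16: fresh scan; Z[16]=0
i=17: fresh scan; Z[17]=0
i=18: fresh scan; Z[18]=0
i=19: fresh scan; Z[19]=1 scan→box=[19,20)
i=20: fresh scan; Z[20]=0
i=21: fresh scan; Z[21]=0
i=22: fresh scan; Z[22]=0
i=23: fresh scan; Z[23]=0
i=24: fresh scan; Z[24]=0
i=25: fresh scan; Z[25]=0
i=26: fresh scan; Z[26]=0
i=27: fresh scan; Z[27]=2 scan→box=[27,29)
i=28: min(r-i=1, Z[1]=0)=0; Z[28]=0
i=29: fresh scan; Z[29]=0
i=30: fresh scan; Z[30]=0
i=31: fresh scan; Z[31]=0
i=32: fresh scan; Z[32]=0
i=33: fresh scan; Z[33]=2 scan→box=[33,35)
i=34: min(r-i=1, Z[1]=0)=0; Z[34]=0
i=35: fresh scan; Z[35]=0
i=36: fresh scan; Z[36]=0
i=37: fresh scan; Z[37]=0

[38, 0, 0, 1, 0, 0, 0, 2, 0, 0, 0, 1, 2, 0, 0, 0, 0, 0, 0, 1, 0, 0, 0, 0, 0, 0, 0, 2, 0, 0, 0, 0, 0, 2, 0, 0, 0, 0]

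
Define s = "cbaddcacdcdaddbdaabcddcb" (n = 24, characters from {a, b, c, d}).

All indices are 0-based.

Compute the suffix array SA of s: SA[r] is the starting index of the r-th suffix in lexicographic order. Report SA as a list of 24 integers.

[16, 17, 6, 11, 2, 23, 1, 18, 14, 5, 22, 0, 9, 7, 19, 15, 10, 13, 4, 21, 8, 12, 3, 20]

rank | idx | suffix
   0 |  16 | aabcddcb
   1 |  17 | abcddcb
   2 |   6 | acdcdaddbdaabcddcb
   3 |  11 | addbdaabcddcb
   4 |   2 | addcacdcdaddbdaabcddcb
   5 |  23 | b
   6 |   1 | baddcacdcdaddbdaabcddcb
   7 |  18 | bcddcb
   8 |  14 | bdaabcddcb
   9 |   5 | cacdcdaddbdaabcddcb
  10 |  22 | cb
  11 |   0 | cbaddcacdcdaddbdaabcddcb
  12 |   9 | cdaddbdaabcddcb
  13 |   7 | cdcdaddbdaabcddcb
  14 |  19 | cddcb
  15 |  15 | daabcddcb
  16 |  10 | daddbdaabcddcb
  17 |  13 | dbdaabcddcb
  18 |   4 | dcacdcdaddbdaabcddcb
  19 |  21 | dcb
  20 |   8 | dcdaddbdaabcddcb
  21 |  12 | ddbdaabcddcb
  22 |   3 | ddcacdcdaddbdaabcddcb
  23 |  20 | ddcb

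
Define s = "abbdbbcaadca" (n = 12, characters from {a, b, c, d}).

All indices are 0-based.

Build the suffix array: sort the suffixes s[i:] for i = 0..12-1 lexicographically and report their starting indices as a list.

sorted suffixes:
  #0 SA[0]=11  'a'
  #1 SA[1]=7  'aadca'
  #2 SA[2]=0  'abbdbbcaadca'
  #3 SA[3]=8  'adca'
  #4 SA[4]=4  'bbcaadca'
  #5 SA[5]=1  'bbdbbcaadca'
  #6 SA[6]=5  'bcaadca'
  #7 SA[7]=2  'bdbbcaadca'
  #8 SA[8]=10  'ca'
  #9 SA[9]=6  'caadca'
  #10 SA[10]=3  'dbbcaadca'
  #11 SA[11]=9  'dca'

[11, 7, 0, 8, 4, 1, 5, 2, 10, 6, 3, 9]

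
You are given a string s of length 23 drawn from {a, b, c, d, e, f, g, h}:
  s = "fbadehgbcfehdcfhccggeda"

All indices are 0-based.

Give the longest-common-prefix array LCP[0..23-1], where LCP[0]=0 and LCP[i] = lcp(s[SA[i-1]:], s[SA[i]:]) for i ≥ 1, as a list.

sorted suffixes:
  #0 SA[0]=22  'a'
  #1 SA[1]=2  'adehgbcfehdcfhccggeda'
  #2 SA[2]=1  'badehgbcfehdcfhccggeda'
  #3 SA[3]=7  'bcfehdcfhccggeda'
  #4 SA[4]=16  'ccggeda'
  #5 SA[5]=8  'cfehdcfhccggeda'
  #6 SA[6]=13  'cfhccggeda'
  #7 SA[7]=17  'cggeda'
  #8 SA[8]=21  'da'
  #9 SA[9]=12  'dcfhccggeda'
  #10 SA[10]=3  'dehgbcfehdcfhccggeda'
  #11 SA[11]=20  'eda'
  #12 SA[12]=10  'ehdcfhccggeda'
  #13 SA[13]=4  'ehgbcfehdcfhccggeda'
  #14 SA[14]=0  'fbadehgbcfehdcfhccggeda'
  #15 SA[15]=9  'fehdcfhccggeda'
  #16 SA[16]=14  'fhccggeda'
  #17 SA[17]=6  'gbcfehdcfhccggeda'
  #18 SA[18]=19  'geda'
  #19 SA[19]=18  'ggeda'
  #20 SA[20]=15  'hccggeda'
  #21 SA[21]=11  'hdcfhccggeda'
  #22 SA[22]=5  'hgbcfehdcfhccggeda'

SA = [22, 2, 1, 7, 16, 8, 13, 17, 21, 12, 3, 20, 10, 4, 0, 9, 14, 6, 19, 18, 15, 11, 5]
i: (SA[i-1],SA[i]) lcp shared
  1: (22,2) 1 'a'
  2: (2,1) 0 ''
  3: (1,7) 1 'b'
  4: (7,16) 0 ''
  5: (16,8) 1 'c'
  6: (8,13) 2 'cf'
  7: (13,17) 1 'c'
  8: (17,21) 0 ''
  9: (21,12) 1 'd'
  10: (12,3) 1 'd'
  11: (3,20) 0 ''
  12: (20,10) 1 'e'
  13: (10,4) 2 'eh'
  14: (4,0) 0 ''
  15: (0,9) 1 'f'
  16: (9,14) 1 'f'
  17: (14,6) 0 ''
  18: (6,19) 1 'g'
  19: (19,18) 1 'g'
  20: (18,15) 0 ''
  21: (15,11) 1 'h'
  22: (11,5) 1 'h'

[0, 1, 0, 1, 0, 1, 2, 1, 0, 1, 1, 0, 1, 2, 0, 1, 1, 0, 1, 1, 0, 1, 1]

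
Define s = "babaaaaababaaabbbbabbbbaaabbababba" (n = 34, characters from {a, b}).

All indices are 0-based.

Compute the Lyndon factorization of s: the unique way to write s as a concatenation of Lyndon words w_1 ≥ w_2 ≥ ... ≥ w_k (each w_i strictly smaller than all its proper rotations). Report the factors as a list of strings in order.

["b", "ab", "aaaaababaaabbbbabbbbaaabbababb", "a"]

emit factor 1: 'b' (i=0, period=1)
emit factor 2: 'ab' (i=1, period=2)
emit factor 3: 'aaaaababaaabbbbabbbbaaabbababb' (i=3, period=30)
emit factor 4: 'a' (i=33, period=1)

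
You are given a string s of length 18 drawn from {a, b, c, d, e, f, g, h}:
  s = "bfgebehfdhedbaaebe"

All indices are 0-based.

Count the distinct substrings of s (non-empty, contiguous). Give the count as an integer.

sorted suffixes:
  #0 SA[0]=13  'aaebe'
  #1 SA[1]=14  'aebe'
  #2 SA[2]=12  'baaebe'
  #3 SA[3]=16  'be'
  #4 SA[4]=4  'behfdhedbaaebe'
  #5 SA[5]=0  'bfgebehfdhedbaaebe'
  #6 SA[6]=11  'dbaaebe'
  #7 SA[7]=8  'dhedbaaebe'
  #8 SA[8]=17  'e'
  #9 SA[9]=15  'ebe'
  #10 SA[10]=3  'ebehfdhedbaaebe'
  #11 SA[11]=10  'edbaaebe'
  #12 SA[12]=5  'ehfdhedbaaebe'
  #13 SA[13]=7  'fdhedbaaebe'
  #14 SA[14]=1  'fgebehfdhedbaaebe'
  #15 SA[15]=2  'gebehfdhedbaaebe'
  #16 SA[16]=9  'hedbaaebe'
  #17 SA[17]=6  'hfdhedbaaebe'

SA = [13, 14, 12, 16, 4, 0, 11, 8, 17, 15, 3, 10, 5, 7, 1, 2, 9, 6]
i: (SA[i-1],SA[i]) lcp shared
  1: (13,14) 1 'a'
  2: (14,12) 0 ''
  3: (12,16) 1 'b'
  4: (16,4) 2 'be'
  5: (4,0) 1 'b'
  6: (0,11) 0 ''
  7: (11,8) 1 'd'
  8: (8,17) 0 ''
  9: (17,15) 1 'e'
  10: (15,3) 3 'ebe'
  11: (3,10) 1 'e'
  12: (10,5) 1 'e'
  13: (5,7) 0 ''
  14: (7,1) 1 'f'
  15: (1,2) 0 ''
  16: (2,9) 0 ''
  17: (9,6) 1 'h'

n(n+1)/2 = 18·19/2 = 171
Σ LCP = 0 + 1 + 0 + 1 + 2 + 1 + 0 + 1 + 0 + 1 + 3 + 1 + 1 + 0 + 1 + 0 + 0 + 1 = 14
distinct = 171 − 14 = 157

157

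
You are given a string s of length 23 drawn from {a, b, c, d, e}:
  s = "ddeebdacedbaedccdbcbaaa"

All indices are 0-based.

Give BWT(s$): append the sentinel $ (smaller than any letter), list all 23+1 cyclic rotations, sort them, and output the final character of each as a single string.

rank  rotation                  last
    0  $ddeebdacedbaedccdbcbaaa  a
    1  a$ddeebdacedbaedccdbcbaa  a
    2  aa$ddeebdacedbaedccdbcba  a
    3  aaa$ddeebdacedbaedccdbcb  b
    4  acedbaedccdbcbaaa$ddeebd  d
    5  aedccdbcbaaa$ddeebdacedb  b
    6  baaa$ddeebdacedbaedccdbc  c
    7  baedccdbcbaaa$ddeebdaced  d
    8  bcbaaa$ddeebdacedbaedccd  d
    9  bdacedbaedccdbcbaaa$ddee  e
   10  cbaaa$ddeebdacedbaedccdb  b
   11  ccdbcbaaa$ddeebdacedbaed  d
   12  cdbcbaaa$ddeebdacedbaedc  c
   13  cedbaedccdbcbaaa$ddeebda  a
   14  dacedbaedccdbcbaaa$ddeeb  b
   15  dbaedccdbcbaaa$ddeebdace  e
   16  dbcbaaa$ddeebdacedbaedcc  c
   17  dccdbcbaaa$ddeebdacedbae  e
   18  ddeebdacedbaedccdbcbaaa$  $
   19  deebdacedbaedccdbcbaaa$d  d
   20  ebdacedbaedccdbcbaaa$dde  e
   21  edbaedccdbcbaaa$ddeebdac  c
   22  edccdbcbaaa$ddeebdacedba  a
   23  eebdacedbaedccdbcbaaa$dd  d

aaabdbcddebdcabece$decad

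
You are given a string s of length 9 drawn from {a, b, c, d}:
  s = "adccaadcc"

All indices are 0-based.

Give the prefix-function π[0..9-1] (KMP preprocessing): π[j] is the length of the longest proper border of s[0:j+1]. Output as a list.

π[0] = 0
j=1 s[j]='d': π[1]=0 (border '')
j=2 s[j]='c': π[2]=0 (border '')
j=3 s[j]='c': π[3]=0 (border '')
j=4 s[j]='a': π[4]=1 (border 'a')
j=5 s[j]='a': k: 1→0; π[5]=1 (border 'a')
j=6 s[j]='d': π[6]=2 (border 'ad')
j=7 s[j]='c': π[7]=3 (border 'adc')
j=8 s[j]='c': π[8]=4 (border 'adcc')

[0, 0, 0, 0, 1, 1, 2, 3, 4]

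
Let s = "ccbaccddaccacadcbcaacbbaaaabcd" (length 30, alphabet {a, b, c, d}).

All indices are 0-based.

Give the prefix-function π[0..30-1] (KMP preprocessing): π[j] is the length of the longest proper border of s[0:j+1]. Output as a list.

[0, 1, 0, 0, 1, 2, 0, 0, 0, 1, 2, 0, 1, 0, 0, 1, 0, 1, 0, 0, 1, 0, 0, 0, 0, 0, 0, 0, 1, 0]

π[0] = 0
j=1 s[j]='c': π[1]=1 (border 'c')
j=2 s[j]='b': k: 1→0; π[2]=0 (border '')
j=3 s[j]='a': π[3]=0 (border '')
j=4 s[j]='c': π[4]=1 (border 'c')
j=5 s[j]='c': π[5]=2 (border 'cc')
j=6 s[j]='d': k: 2→1→0; π[6]=0 (border '')
j=7 s[j]='d': π[7]=0 (border '')
j=8 s[j]='a': π[8]=0 (border '')
j=9 s[j]='c': π[9]=1 (border 'c')
j=10 s[j]='c': π[10]=2 (border 'cc')
j=11 s[j]='a': k: 2→1→0; π[11]=0 (border '')
j=12 s[j]='c': π[12]=1 (border 'c')
j=13 s[j]='a': k: 1→0; π[13]=0 (border '')
j=14 s[j]='d': π[14]=0 (border '')
j=15 s[j]='c': π[15]=1 (border 'c')
j=16 s[j]='b': k: 1→0; π[16]=0 (border '')
j=17 s[j]='c': π[17]=1 (border 'c')
j=18 s[j]='a': k: 1→0; π[18]=0 (border '')
j=19 s[j]='a': π[19]=0 (border '')
j=20 s[j]='c': π[20]=1 (border 'c')
j=21 s[j]='b': k: 1→0; π[21]=0 (border '')
j=22 s[j]='b': π[22]=0 (border '')
j=23 s[j]='a': π[23]=0 (border '')
j=24 s[j]='a': π[24]=0 (border '')
j=25 s[j]='a': π[25]=0 (border '')
j=26 s[j]='a': π[26]=0 (border '')
j=27 s[j]='b': π[27]=0 (border '')
j=28 s[j]='c': π[28]=1 (border 'c')
j=29 s[j]='d': k: 1→0; π[29]=0 (border '')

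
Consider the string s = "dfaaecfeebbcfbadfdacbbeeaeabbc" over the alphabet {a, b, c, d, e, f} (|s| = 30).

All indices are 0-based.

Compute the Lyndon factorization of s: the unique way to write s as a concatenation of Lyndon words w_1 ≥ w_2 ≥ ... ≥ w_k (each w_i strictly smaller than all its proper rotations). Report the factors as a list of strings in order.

["df", "aaecfeebbcfbadfdacbbeeaeabbc"]

emit factor 1: 'df' (i=0, period=2)
emit factor 2: 'aaecfeebbcfbadfdacbbeeaeabbc' (i=2, period=28)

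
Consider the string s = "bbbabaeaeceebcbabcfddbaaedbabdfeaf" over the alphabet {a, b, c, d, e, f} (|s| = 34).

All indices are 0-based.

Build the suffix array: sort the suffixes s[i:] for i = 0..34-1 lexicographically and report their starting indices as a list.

rank→(start, suffix):
  0 → (22, 'aaedbabdfeaf')
  1 → (3, 'abaeaeceebcbabcfddbaaedbabdfeaf')
  2 → (15, 'abcfddbaaedbabdfeaf')
  3 → (27, 'abdfeaf')
  4 → (5, 'aeaeceebcbabcfddbaaedbabdfeaf')
  5 → (7, 'aeceebcbabcfddbaaedbabdfeaf')
  6 → (23, 'aedbabdfeaf')
  7 → (32, 'af')
  8 → (21, 'baaedbabdfeaf')
  9 → (2, 'babaeaeceebcbabcfddbaaedbabdfeaf')
  10 → (14, 'babcfddbaaedbabdfeaf')
  11 → (26, 'babdfeaf')
  12 → (4, 'baeaeceebcbabcfddbaaedbabdfeaf')
  13 → (1, 'bbabaeaeceebcbabcfddbaaedbabdfeaf')
  14 → (0, 'bbbabaeaeceebcbabcfddbaaedbabdfeaf')
  15 → (12, 'bcbabcfddbaaedbabdfeaf')
  16 → (16, 'bcfddbaaedbabdfeaf')
  17 → (28, 'bdfeaf')
  18 → (13, 'cbabcfddbaaedbabdfeaf')
  19 → (9, 'ceebcbabcfddbaaedbabdfeaf')
  20 → (17, 'cfddbaaedbabdfeaf')
  21 → (20, 'dbaaedbabdfeaf')
  22 → (25, 'dbabdfeaf')
  23 → (19, 'ddbaaedbabdfeaf')
  24 → (29, 'dfeaf')
  25 → (6, 'eaeceebcbabcfddbaaedbabdfeaf')
  26 → (31, 'eaf')
  27 → (11, 'ebcbabcfddbaaedbabdfeaf')
  28 → (8, 'eceebcbabcfddbaaedbabdfeaf')
  29 → (24, 'edbabdfeaf')
  30 → (10, 'eebcbabcfddbaaedbabdfeaf')
  31 → (33, 'f')
  32 → (18, 'fddbaaedbabdfeaf')
  33 → (30, 'feaf')

[22, 3, 15, 27, 5, 7, 23, 32, 21, 2, 14, 26, 4, 1, 0, 12, 16, 28, 13, 9, 17, 20, 25, 19, 29, 6, 31, 11, 8, 24, 10, 33, 18, 30]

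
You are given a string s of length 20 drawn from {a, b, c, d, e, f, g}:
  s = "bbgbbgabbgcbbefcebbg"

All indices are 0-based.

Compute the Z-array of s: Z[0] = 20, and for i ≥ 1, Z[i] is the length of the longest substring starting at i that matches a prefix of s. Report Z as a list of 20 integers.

Z[0]=20
i=1: outside box; Z[1]=1 scan→box=[1,2)
i=2: outside box; Z[2]=0
i=3: outside box; Z[3]=3 scan→box=[3,6)
i=4: min(r-i=2, Z[1]=1)=1; Z[4]=1
i=5: min(r-i=1, Z[2]=0)=0; Z[5]=0
i=6: outside box; Z[6]=0
i=7: outside box; Z[7]=3 scan→box=[7,10)
i=8: min(r-i=2, Z[1]=1)=1; Z[8]=1
i=9: min(r-i=1, Z[2]=0)=0; Z[9]=0
i=10: outside box; Z[10]=0
i=11: outside box; Z[11]=2 scan→box=[11,13)
i=12: min(r-i=1, Z[1]=1)=1; Z[12]=1
i=13: outside box; Z[13]=0
i=14: outside box; Z[14]=0
i=15: outside box; Z[15]=0
i=16: outside box; Z[16]=0
i=17: outside box; Z[17]=3 scan→box=[17,20)
i=18: min(r-i=2, Z[1]=1)=1; Z[18]=1
i=19: min(r-i=1, Z[2]=0)=0; Z[19]=0

[20, 1, 0, 3, 1, 0, 0, 3, 1, 0, 0, 2, 1, 0, 0, 0, 0, 3, 1, 0]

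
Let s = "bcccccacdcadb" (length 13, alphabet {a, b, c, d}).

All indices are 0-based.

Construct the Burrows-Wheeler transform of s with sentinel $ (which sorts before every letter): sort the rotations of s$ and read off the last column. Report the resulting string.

rank  rotation        last
    0  $bcccccacdcadb  b
    1  acdcadb$bccccc  c
    2  adb$bcccccacdc  c
    3  b$bcccccacdcad  d
    4  bcccccacdcadb$  $
    5  cacdcadb$bcccc  c
    6  cadb$bcccccacd  d
    7  ccacdcadb$bccc  c
    8  cccacdcadb$bcc  c
    9  ccccacdcadb$bc  c
   10  cccccacdcadb$b  b
   11  cdcadb$bccccca  a
   12  db$bcccccacdca  a
   13  dcadb$bcccccac  c

bccd$cdcccbaac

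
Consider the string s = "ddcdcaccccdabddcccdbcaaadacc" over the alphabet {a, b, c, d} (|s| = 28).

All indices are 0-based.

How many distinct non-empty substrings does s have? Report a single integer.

rank→(start, suffix):
  0 → (21, 'aaadacc')
  1 → (22, 'aadacc')
  2 → (11, 'abddcccdbcaaadacc')
  3 → (25, 'acc')
  4 → (5, 'accccdabddcccdbcaaadacc')
  5 → (23, 'adacc')
  6 → (19, 'bcaaadacc')
  7 → (12, 'bddcccdbcaaadacc')
  8 → (27, 'c')
  9 → (20, 'caaadacc')
  10 → (4, 'caccccdabddcccdbcaaadacc')
  11 → (26, 'cc')
  12 → (6, 'ccccdabddcccdbcaaadacc')
  13 → (7, 'cccdabddcccdbcaaadacc')
  14 → (15, 'cccdbcaaadacc')
  15 → (8, 'ccdabddcccdbcaaadacc')
  16 → (16, 'ccdbcaaadacc')
  17 → (9, 'cdabddcccdbcaaadacc')
  18 → (17, 'cdbcaaadacc')
  19 → (2, 'cdcaccccdabddcccdbcaaadacc')
  20 → (10, 'dabddcccdbcaaadacc')
  21 → (24, 'dacc')
  22 → (18, 'dbcaaadacc')
  23 → (3, 'dcaccccdabddcccdbcaaadacc')
  24 → (14, 'dcccdbcaaadacc')
  25 → (1, 'dcdcaccccdabddcccdbcaaadacc')
  26 → (13, 'ddcccdbcaaadacc')
  27 → (0, 'ddcdcaccccdabddcccdbcaaadacc')

SA = [21, 22, 11, 25, 5, 23, 19, 12, 27, 20, 4, 26, 6, 7, 15, 8, 16, 9, 17, 2, 10, 24, 18, 3, 14, 1, 13, 0]
rank  pair      lcp
   1  s[21:],s[22:]  2  'aa'
   2  s[22:],s[11:]  1  'a'
   3  s[11:],s[25:]  1  'a'
   4  s[25:],s[5:]  3  'acc'
   5  s[5:],s[23:]  1  'a'
   6  s[23:],s[19:]  0  ''
   7  s[19:],s[12:]  1  'b'
   8  s[12:],s[27:]  0  ''
   9  s[27:],s[20:]  1  'c'
  10  s[20:],s[4:]  2  'ca'
  11  s[4:],s[26:]  1  'c'
  12  s[26:],s[6:]  2  'cc'
  13  s[6:],s[7:]  3  'ccc'
  14  s[7:],s[15:]  4  'cccd'
  15  s[15:],s[8:]  2  'cc'
  16  s[8:],s[16:]  3  'ccd'
  17  s[16:],s[9:]  1  'c'
  18  s[9:],s[17:]  2  'cd'
  19  s[17:],s[2:]  2  'cd'
  20  s[2:],s[10:]  0  ''
  21  s[10:],s[24:]  2  'da'
  22  s[24:],s[18:]  1  'd'
  23  s[18:],s[3:]  1  'd'
  24  s[3:],s[14:]  2  'dc'
  25  s[14:],s[1:]  2  'dc'
  26  s[1:],s[13:]  1  'd'
  27  s[13:],s[0:]  3  'ddc'

n(n+1)/2 = 28·29/2 = 406
Σ LCP = 0 + 2 + 1 + 1 + 3 + 1 + 0 + 1 + 0 + 1 + 2 + 1 + 2 + 3 + 4 + 2 + 3 + 1 + 2 + 2 + 0 + 2 + 1 + 1 + 2 + 2 + 1 + 3 = 44
distinct = 406 − 44 = 362

362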